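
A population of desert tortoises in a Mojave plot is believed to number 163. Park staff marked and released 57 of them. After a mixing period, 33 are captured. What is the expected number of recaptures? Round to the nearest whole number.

The marked fraction of the population is 57/163, so in a sample of 33 expect C·(M/N) marked.
E[R] = 57 × 33 / 163 = 1881 / 163 ≈ 11.5 → 12

expected recaptures ≈ 12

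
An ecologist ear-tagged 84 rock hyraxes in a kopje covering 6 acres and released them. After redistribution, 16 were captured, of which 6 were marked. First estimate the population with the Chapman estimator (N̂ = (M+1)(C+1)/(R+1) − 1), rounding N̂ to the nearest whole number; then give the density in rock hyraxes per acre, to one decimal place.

N̂ = 85·17/7 − 1 = 1445/7 − 1 ≈ 205.4 → 205
Density = N̂ / area = 205 / 6 ≈ 34.17 → 34.2 per acre

density ≈ 34.2 rock hyraxes per acre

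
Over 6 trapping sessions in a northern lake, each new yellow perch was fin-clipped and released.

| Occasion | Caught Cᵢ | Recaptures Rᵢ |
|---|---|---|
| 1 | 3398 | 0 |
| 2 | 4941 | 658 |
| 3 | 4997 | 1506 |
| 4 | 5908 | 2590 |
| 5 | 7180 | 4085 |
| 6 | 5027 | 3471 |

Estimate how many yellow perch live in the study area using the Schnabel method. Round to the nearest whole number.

N ≈ 25,476

Marked at large before each occasion: Mᵢ = Σⱼ<ᵢ (Cⱼ − Rⱼ) → M1=0, M2=3398, M3=7681, M4=11172, M5=14490, M6=17585
Σ MᵢCᵢ = 0·3398 + 3398·4941 + 7681·4997 + 11172·5908 + 14490·7180 + 17585·5027 = 0 + 16789518 + 38381957 + 66004176 + 104038200 + 88399795 = 313613646
Σ Rᵢ = 0 + 658 + 1506 + 2590 + 4085 + 3471 = 12310
N̂ = 313613646 / 12310 ≈ 25476.3 → 25476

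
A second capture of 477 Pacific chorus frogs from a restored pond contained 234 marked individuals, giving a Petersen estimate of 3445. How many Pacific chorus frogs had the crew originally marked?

M = 1690

From N = M·C/R: M = N·R / C = 3445·234 / 477 = 806130 / 477 = 1690.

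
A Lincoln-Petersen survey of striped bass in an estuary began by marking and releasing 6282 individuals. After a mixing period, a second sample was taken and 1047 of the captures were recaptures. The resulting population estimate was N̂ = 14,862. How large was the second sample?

C = 2477

From N = M·C/R: C = N·R / M = 14862·1047 / 6282 = 15560514 / 6282 = 2477.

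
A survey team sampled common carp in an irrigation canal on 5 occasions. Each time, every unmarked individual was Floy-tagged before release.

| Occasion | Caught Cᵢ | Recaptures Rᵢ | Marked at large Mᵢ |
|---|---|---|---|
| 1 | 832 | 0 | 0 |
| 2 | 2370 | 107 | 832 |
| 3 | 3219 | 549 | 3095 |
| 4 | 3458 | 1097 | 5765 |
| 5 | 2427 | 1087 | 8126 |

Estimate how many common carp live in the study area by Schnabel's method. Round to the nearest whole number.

Σ MᵢCᵢ = 0·832 + 832·2370 + 3095·3219 + 5765·3458 + 8126·2427 = 0 + 1971840 + 9962805 + 19935370 + 19721802 = 51591817
Σ Rᵢ = 0 + 107 + 549 + 1097 + 1087 = 2840
N̂ = 51591817 / 2840 ≈ 18166.1 → 18166

N ≈ 18,166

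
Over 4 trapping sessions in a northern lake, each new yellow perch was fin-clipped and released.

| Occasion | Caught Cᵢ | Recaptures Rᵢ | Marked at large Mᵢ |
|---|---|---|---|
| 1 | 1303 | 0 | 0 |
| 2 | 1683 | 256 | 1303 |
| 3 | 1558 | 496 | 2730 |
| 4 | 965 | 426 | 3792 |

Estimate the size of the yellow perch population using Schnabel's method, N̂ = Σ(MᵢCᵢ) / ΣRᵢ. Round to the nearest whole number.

Σ MᵢCᵢ = 0·1303 + 1303·1683 + 2730·1558 + 3792·965 = 0 + 2192949 + 4253340 + 3659280 = 10105569
Σ Rᵢ = 0 + 256 + 496 + 426 = 1178
N̂ = 10105569 / 1178 ≈ 8578.6 → 8579

N ≈ 8579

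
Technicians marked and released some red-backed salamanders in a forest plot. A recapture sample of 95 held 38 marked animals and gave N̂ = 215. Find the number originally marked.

From N = M·C/R: M = N·R / C = 215·38 / 95 = 8170 / 95 = 86.

M = 86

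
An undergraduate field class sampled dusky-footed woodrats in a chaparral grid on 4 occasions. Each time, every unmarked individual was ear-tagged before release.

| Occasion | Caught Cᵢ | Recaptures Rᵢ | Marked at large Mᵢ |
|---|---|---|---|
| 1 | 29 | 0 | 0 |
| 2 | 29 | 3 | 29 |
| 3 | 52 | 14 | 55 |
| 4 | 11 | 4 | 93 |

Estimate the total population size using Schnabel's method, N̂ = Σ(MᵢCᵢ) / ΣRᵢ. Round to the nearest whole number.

Σ MᵢCᵢ = 0·29 + 29·29 + 55·52 + 93·11 = 0 + 841 + 2860 + 1023 = 4724
Σ Rᵢ = 0 + 3 + 14 + 4 = 21
N̂ = 4724 / 21 ≈ 225.0 → 225

N ≈ 225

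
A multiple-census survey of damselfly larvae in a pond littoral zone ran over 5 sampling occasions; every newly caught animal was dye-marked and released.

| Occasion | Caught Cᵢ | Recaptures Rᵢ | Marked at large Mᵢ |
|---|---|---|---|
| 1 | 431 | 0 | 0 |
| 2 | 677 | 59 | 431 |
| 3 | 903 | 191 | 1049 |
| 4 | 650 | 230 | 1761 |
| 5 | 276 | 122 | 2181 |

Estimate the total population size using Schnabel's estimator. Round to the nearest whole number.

Σ MᵢCᵢ = 0·431 + 431·677 + 1049·903 + 1761·650 + 2181·276 = 0 + 291787 + 947247 + 1144650 + 601956 = 2985640
Σ Rᵢ = 0 + 59 + 191 + 230 + 122 = 602
N̂ = 2985640 / 602 ≈ 4959.5 → 4960

N ≈ 4960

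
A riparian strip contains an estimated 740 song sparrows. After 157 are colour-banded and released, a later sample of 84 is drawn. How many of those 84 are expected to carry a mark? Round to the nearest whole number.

Expected recaptures E[R] = M·C / N.
E[R] = 157 × 84 / 740 = 13188 / 740 ≈ 17.8 → 18

expected recaptures ≈ 18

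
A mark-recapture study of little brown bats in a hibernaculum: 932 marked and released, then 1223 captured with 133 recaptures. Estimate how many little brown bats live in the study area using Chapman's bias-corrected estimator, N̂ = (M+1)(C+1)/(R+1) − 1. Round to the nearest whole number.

N̂ = (932+1)(1223+1)/(133+1) − 1 = 933·1224/134 − 1
= 1141992/134 − 1 ≈ 8522.3 − 1 ≈ 8521.3 → 8521

N ≈ 8521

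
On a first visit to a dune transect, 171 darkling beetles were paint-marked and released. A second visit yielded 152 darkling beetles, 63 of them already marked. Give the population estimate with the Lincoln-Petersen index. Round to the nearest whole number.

Lincoln-Petersen assumes M/N = R/C, so N = M·C / R.
N = (171 × 152) / 63 = 25992 / 63 ≈ 412.6 → 413

N ≈ 413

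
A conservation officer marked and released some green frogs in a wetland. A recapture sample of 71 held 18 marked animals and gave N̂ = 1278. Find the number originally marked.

M = 324

From N = M·C/R: M = N·R / C = 1278·18 / 71 = 23004 / 71 = 324.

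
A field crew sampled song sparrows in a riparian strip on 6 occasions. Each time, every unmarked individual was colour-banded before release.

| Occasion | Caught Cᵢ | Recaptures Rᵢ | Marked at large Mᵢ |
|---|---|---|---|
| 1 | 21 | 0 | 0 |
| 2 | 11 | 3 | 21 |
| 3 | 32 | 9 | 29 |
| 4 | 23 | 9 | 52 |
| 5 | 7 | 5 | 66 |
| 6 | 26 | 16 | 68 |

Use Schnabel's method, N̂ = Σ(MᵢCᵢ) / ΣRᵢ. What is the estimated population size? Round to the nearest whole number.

Σ MᵢCᵢ = 0·21 + 21·11 + 29·32 + 52·23 + 66·7 + 68·26 = 0 + 231 + 928 + 1196 + 462 + 1768 = 4585
Σ Rᵢ = 0 + 3 + 9 + 9 + 5 + 16 = 42
N̂ = 4585 / 42 ≈ 109.2 → 109

N ≈ 109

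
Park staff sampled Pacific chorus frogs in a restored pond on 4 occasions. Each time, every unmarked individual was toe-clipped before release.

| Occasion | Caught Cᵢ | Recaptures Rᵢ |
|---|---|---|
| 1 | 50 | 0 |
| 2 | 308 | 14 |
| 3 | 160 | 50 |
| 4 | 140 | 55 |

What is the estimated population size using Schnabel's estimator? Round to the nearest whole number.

Marked at large before each occasion: Mᵢ = Σⱼ<ᵢ (Cⱼ − Rⱼ) → M1=0, M2=50, M3=344, M4=454
Σ MᵢCᵢ = 0·50 + 50·308 + 344·160 + 454·140 = 0 + 15400 + 55040 + 63560 = 134000
Σ Rᵢ = 0 + 14 + 50 + 55 = 119
N̂ = 134000 / 119 ≈ 1126.1 → 1126

N ≈ 1126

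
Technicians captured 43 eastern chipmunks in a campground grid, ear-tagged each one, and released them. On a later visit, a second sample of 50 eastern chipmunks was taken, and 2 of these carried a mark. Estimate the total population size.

N = (43 × 50) / 2 = 2150 / 2 = 1075

N = 1075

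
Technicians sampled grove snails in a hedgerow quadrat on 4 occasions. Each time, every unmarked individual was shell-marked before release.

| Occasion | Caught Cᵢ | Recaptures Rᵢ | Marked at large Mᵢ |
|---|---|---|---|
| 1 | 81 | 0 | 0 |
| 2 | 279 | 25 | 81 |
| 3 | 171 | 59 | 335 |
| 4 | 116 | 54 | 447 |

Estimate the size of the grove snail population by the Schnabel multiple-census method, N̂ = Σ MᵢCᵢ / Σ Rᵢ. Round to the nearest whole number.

N ≈ 955

Σ MᵢCᵢ = 0·81 + 81·279 + 335·171 + 447·116 = 0 + 22599 + 57285 + 51852 = 131736
Σ Rᵢ = 0 + 25 + 59 + 54 = 138
N̂ = 131736 / 138 ≈ 954.6 → 955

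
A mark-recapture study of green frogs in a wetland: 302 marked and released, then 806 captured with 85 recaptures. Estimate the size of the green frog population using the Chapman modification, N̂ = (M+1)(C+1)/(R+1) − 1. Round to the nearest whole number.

N̂ = (302+1)(806+1)/(85+1) − 1 = 303·807/86 − 1
= 244521/86 − 1 ≈ 2843.3 − 1 ≈ 2842.3 → 2842

N ≈ 2842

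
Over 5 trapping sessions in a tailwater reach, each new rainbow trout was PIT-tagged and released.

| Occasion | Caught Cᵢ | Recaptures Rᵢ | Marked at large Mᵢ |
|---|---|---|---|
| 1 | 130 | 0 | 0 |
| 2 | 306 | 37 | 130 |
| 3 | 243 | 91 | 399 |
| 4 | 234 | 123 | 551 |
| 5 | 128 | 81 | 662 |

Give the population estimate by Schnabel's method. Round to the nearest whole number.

Σ MᵢCᵢ = 0·130 + 130·306 + 399·243 + 551·234 + 662·128 = 0 + 39780 + 96957 + 128934 + 84736 = 350407
Σ Rᵢ = 0 + 37 + 91 + 123 + 81 = 332
N̂ = 350407 / 332 ≈ 1055.4 → 1055

N ≈ 1055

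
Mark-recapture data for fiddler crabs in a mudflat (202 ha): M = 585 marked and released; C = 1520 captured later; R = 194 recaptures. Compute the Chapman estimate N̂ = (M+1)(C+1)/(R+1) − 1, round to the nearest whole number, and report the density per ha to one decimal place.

density ≈ 22.6 fiddler crabs per ha

N̂ = 586·1521/195 − 1 = 891306/195 − 1 ≈ 4569.8 → 4570
Density = N̂ / area = 4570 / 202 ≈ 22.62 → 22.6 per ha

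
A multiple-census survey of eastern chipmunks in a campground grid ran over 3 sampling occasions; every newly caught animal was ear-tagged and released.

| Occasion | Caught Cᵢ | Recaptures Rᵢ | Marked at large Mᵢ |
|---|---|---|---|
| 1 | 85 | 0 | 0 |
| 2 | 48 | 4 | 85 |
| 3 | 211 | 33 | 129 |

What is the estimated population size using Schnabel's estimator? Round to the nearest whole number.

Σ MᵢCᵢ = 0·85 + 85·48 + 129·211 = 0 + 4080 + 27219 = 31299
Σ Rᵢ = 0 + 4 + 33 = 37
N̂ = 31299 / 37 ≈ 845.9 → 846

N ≈ 846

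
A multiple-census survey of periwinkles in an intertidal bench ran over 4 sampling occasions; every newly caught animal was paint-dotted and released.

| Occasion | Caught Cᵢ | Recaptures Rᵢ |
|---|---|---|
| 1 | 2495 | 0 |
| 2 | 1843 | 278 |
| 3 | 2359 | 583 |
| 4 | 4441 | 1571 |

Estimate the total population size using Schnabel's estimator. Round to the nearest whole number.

N ≈ 16,486

Marked at large before each occasion: Mᵢ = Σⱼ<ᵢ (Cⱼ − Rⱼ) → M1=0, M2=2495, M3=4060, M4=5836
Σ MᵢCᵢ = 0·2495 + 2495·1843 + 4060·2359 + 5836·4441 = 0 + 4598285 + 9577540 + 25917676 = 40093501
Σ Rᵢ = 0 + 278 + 583 + 1571 = 2432
N̂ = 40093501 / 2432 ≈ 16485.8 → 16486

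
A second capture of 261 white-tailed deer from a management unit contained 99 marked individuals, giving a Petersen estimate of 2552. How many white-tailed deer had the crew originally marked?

M = 968

From N = M·C/R: M = N·R / C = 2552·99 / 261 = 252648 / 261 = 968.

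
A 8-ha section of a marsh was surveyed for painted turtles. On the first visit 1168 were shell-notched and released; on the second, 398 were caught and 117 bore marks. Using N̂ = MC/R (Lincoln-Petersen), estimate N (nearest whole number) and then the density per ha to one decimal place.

density ≈ 496.6 painted turtles per ha

N̂ = 1168·398/117 = 464864/117 ≈ 3973.2 → 3973
Density = N̂ / area = 3973 / 8 ≈ 496.62 → 496.6 per ha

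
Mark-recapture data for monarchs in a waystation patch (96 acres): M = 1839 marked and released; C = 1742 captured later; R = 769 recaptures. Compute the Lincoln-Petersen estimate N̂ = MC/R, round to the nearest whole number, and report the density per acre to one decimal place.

N̂ = 1839·1742/769 = 3203538/769 ≈ 4165.8 → 4166
Density = N̂ / area = 4166 / 96 ≈ 43.40 → 43.4 per acre

density ≈ 43.4 monarchs per acre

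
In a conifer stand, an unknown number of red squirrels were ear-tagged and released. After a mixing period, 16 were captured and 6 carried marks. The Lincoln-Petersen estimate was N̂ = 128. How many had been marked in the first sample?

M = 48

From N = M·C/R: M = N·R / C = 128·6 / 16 = 768 / 16 = 48.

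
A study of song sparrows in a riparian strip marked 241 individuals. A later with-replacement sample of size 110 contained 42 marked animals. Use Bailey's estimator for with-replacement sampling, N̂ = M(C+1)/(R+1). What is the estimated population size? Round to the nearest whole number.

N̂ = 241·(110+1)/(42+1) = 241·111/43 = 26751/43 ≈ 622.1 → 622

N ≈ 622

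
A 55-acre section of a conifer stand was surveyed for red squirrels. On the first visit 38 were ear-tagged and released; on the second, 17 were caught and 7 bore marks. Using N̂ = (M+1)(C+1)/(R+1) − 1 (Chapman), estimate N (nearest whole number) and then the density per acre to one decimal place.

N̂ = 39·18/8 − 1 = 702/8 − 1 ≈ 86.8 → 87
Density = N̂ / area = 87 / 55 ≈ 1.58 → 1.6 per acre

density ≈ 1.6 red squirrels per acre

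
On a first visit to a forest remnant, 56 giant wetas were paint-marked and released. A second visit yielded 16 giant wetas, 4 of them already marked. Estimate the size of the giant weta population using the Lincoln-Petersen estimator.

N = 224

N = (56 × 16) / 4 = 896 / 4 = 224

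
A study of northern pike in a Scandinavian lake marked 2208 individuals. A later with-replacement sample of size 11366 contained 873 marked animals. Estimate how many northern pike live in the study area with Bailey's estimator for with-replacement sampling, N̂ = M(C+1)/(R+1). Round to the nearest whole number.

N̂ = 2208·(11366+1)/(873+1) = 2208·11367/874 = 25098336/874 ≈ 28716.6 → 28717

N ≈ 28,717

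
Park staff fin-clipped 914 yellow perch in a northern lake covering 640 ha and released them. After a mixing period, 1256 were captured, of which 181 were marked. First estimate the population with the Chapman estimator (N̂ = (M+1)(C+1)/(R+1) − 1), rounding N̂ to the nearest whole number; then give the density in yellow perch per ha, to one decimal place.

density ≈ 9.9 yellow perch per ha

N̂ = 915·1257/182 − 1 = 1150155/182 − 1 ≈ 6318.5 → 6319
Density = N̂ / area = 6319 / 640 ≈ 9.87 → 9.9 per ha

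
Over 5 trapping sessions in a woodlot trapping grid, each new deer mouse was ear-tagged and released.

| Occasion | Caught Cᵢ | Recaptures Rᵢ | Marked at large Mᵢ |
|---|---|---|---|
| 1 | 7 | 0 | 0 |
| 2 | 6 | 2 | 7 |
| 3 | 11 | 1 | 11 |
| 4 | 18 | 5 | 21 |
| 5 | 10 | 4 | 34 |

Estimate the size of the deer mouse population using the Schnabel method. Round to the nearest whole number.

N ≈ 73

Σ MᵢCᵢ = 0·7 + 7·6 + 11·11 + 21·18 + 34·10 = 0 + 42 + 121 + 378 + 340 = 881
Σ Rᵢ = 0 + 2 + 1 + 5 + 4 = 12
N̂ = 881 / 12 ≈ 73.4 → 73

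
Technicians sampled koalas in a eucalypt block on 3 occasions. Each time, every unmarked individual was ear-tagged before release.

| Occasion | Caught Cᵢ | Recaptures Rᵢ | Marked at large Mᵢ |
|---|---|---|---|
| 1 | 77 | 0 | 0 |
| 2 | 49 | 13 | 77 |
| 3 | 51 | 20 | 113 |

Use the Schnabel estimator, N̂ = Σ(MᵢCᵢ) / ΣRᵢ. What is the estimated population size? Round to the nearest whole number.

Σ MᵢCᵢ = 0·77 + 77·49 + 113·51 = 0 + 3773 + 5763 = 9536
Σ Rᵢ = 0 + 13 + 20 = 33
N̂ = 9536 / 33 ≈ 289.0 → 289

N ≈ 289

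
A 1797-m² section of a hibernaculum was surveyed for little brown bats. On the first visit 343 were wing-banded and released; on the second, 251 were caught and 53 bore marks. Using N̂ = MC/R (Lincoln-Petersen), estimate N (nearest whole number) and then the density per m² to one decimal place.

density ≈ 0.9 little brown bats per m²

N̂ = 343·251/53 = 86093/53 ≈ 1624.4 → 1624
Density = N̂ / area = 1624 / 1797 ≈ 0.90 → 0.9 per m²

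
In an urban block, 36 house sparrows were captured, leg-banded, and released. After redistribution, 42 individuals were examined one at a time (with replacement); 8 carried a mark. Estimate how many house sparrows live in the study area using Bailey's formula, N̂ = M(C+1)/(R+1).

N̂ = 36·(42+1)/(8+1) = 36·43/9 = 1548/9 = 172

N = 172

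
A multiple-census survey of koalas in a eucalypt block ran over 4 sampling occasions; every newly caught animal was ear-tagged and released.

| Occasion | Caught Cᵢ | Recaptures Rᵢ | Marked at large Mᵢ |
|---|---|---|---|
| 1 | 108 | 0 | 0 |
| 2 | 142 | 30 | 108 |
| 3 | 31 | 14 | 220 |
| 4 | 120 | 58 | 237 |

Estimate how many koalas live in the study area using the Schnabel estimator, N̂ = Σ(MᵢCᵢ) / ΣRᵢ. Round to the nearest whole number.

N ≈ 496

Σ MᵢCᵢ = 0·108 + 108·142 + 220·31 + 237·120 = 0 + 15336 + 6820 + 28440 = 50596
Σ Rᵢ = 0 + 30 + 14 + 58 = 102
N̂ = 50596 / 102 ≈ 496.0 → 496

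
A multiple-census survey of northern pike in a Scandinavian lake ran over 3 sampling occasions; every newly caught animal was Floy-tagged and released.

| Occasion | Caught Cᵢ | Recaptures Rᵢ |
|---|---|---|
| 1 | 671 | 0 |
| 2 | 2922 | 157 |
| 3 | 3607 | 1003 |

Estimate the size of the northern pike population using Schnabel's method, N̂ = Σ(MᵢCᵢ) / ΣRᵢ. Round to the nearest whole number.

N ≈ 12,374

Marked at large before each occasion: Mᵢ = Σⱼ<ᵢ (Cⱼ − Rⱼ) → M1=0, M2=671, M3=3436
Σ MᵢCᵢ = 0·671 + 671·2922 + 3436·3607 = 0 + 1960662 + 12393652 = 14354314
Σ Rᵢ = 0 + 157 + 1003 = 1160
N̂ = 14354314 / 1160 ≈ 12374.4 → 12374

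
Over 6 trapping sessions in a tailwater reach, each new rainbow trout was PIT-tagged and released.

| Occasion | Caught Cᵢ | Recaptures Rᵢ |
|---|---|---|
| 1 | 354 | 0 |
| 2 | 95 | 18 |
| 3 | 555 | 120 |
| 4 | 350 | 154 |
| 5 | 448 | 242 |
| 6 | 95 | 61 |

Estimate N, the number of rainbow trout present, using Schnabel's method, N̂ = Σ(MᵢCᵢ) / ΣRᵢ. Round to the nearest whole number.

Marked at large before each occasion: Mᵢ = Σⱼ<ᵢ (Cⱼ − Rⱼ) → M1=0, M2=354, M3=431, M4=866, M5=1062, M6=1268
Σ MᵢCᵢ = 0·354 + 354·95 + 431·555 + 866·350 + 1062·448 + 1268·95 = 0 + 33630 + 239205 + 303100 + 475776 + 120460 = 1172171
Σ Rᵢ = 0 + 18 + 120 + 154 + 242 + 61 = 595
N̂ = 1172171 / 595 ≈ 1970.0 → 1970

N ≈ 1970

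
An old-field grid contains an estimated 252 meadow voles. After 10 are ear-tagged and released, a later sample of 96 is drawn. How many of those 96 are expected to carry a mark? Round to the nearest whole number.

expected recaptures ≈ 4

Expected recaptures E[R] = M·C / N.
E[R] = 10 × 96 / 252 = 960 / 252 ≈ 3.8 → 4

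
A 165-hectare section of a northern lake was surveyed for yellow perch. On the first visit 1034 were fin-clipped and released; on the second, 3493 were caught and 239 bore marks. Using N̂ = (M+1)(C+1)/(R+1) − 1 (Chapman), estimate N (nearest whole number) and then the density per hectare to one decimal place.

density ≈ 91.3 yellow perch per hectare

N̂ = 1035·3494/240 − 1 = 3616290/240 − 1 ≈ 15066.9 → 15067
Density = N̂ / area = 15067 / 165 ≈ 91.32 → 91.3 per hectare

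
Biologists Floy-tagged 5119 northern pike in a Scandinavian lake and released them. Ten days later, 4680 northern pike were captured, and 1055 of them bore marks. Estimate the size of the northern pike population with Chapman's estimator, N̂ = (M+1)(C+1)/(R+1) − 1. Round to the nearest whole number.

N ≈ 22,695

N̂ = (5119+1)(4680+1)/(1055+1) − 1 = 5120·4681/1056 − 1
= 23966720/1056 − 1 ≈ 22695.8 − 1 ≈ 22694.8 → 22695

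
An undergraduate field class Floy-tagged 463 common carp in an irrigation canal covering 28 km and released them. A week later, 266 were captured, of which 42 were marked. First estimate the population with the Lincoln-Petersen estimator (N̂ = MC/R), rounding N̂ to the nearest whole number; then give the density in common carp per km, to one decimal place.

density ≈ 104.7 common carp per km

N̂ = 463·266/42 = 123158/42 ≈ 2932.3 → 2932
Density = N̂ / area = 2932 / 28 ≈ 104.71 → 104.7 per km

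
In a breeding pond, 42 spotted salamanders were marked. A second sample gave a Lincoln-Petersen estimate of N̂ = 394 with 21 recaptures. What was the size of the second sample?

From N = M·C/R: C = N·R / M = 394·21 / 42 = 8274 / 42 = 197.

C = 197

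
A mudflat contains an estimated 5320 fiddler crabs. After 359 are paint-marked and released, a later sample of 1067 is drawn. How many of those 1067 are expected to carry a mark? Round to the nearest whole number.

Expected recaptures E[R] = M·C / N.
E[R] = 359 × 1067 / 5320 = 383053 / 5320 ≈ 72.0 → 72

expected recaptures ≈ 72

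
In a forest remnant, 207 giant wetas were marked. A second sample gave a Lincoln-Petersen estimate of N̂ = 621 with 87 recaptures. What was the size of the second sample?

From N = M·C/R: C = N·R / M = 621·87 / 207 = 54027 / 207 = 261.

C = 261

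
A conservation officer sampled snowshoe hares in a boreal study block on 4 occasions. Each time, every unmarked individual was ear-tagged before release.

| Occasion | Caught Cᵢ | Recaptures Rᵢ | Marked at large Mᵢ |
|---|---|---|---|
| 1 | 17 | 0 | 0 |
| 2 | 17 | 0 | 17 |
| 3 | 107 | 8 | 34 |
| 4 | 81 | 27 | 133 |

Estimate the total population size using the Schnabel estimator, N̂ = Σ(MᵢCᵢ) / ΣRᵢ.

N = 420

Σ MᵢCᵢ = 0·17 + 17·17 + 34·107 + 133·81 = 0 + 289 + 3638 + 10773 = 14700
Σ Rᵢ = 0 + 0 + 8 + 27 = 35
N̂ = 14700 / 35 = 420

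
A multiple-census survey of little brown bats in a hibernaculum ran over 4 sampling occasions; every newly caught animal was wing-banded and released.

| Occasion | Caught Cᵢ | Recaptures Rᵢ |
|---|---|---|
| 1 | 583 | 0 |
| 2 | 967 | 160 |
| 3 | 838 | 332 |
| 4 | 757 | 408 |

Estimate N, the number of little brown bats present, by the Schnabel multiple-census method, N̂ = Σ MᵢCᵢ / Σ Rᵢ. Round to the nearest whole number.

N ≈ 3515

Marked at large before each occasion: Mᵢ = Σⱼ<ᵢ (Cⱼ − Rⱼ) → M1=0, M2=583, M3=1390, M4=1896
Σ MᵢCᵢ = 0·583 + 583·967 + 1390·838 + 1896·757 = 0 + 563761 + 1164820 + 1435272 = 3163853
Σ Rᵢ = 0 + 160 + 332 + 408 = 900
N̂ = 3163853 / 900 ≈ 3515.4 → 3515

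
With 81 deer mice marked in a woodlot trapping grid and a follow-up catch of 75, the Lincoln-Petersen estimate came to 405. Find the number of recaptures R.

R = 15

From N = M·C/R: R = M·C / N = 81·75 / 405 = 6075 / 405 = 15.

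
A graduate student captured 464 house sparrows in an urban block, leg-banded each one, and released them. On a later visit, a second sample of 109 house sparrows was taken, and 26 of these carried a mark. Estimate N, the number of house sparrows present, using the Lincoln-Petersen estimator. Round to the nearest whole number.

N ≈ 1945

N = (464 × 109) / 26 = 50576 / 26 ≈ 1945.2 → 1945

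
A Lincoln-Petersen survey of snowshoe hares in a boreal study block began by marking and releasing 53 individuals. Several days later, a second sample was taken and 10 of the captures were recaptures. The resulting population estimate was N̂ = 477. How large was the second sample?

From N = M·C/R: C = N·R / M = 477·10 / 53 = 4770 / 53 = 90.

C = 90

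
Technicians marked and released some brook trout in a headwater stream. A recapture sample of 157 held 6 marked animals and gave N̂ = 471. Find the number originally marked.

M = 18

From N = M·C/R: M = N·R / C = 471·6 / 157 = 2826 / 157 = 18.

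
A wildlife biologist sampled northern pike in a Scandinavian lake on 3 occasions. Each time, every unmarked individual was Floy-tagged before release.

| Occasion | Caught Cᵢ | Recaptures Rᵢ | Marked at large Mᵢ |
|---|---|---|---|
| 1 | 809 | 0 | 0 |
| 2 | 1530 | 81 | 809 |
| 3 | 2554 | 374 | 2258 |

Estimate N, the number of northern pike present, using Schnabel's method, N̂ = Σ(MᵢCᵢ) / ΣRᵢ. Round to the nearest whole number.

Σ MᵢCᵢ = 0·809 + 809·1530 + 2258·2554 = 0 + 1237770 + 5766932 = 7004702
Σ Rᵢ = 0 + 81 + 374 = 455
N̂ = 7004702 / 455 ≈ 15394.9 → 15395

N ≈ 15,395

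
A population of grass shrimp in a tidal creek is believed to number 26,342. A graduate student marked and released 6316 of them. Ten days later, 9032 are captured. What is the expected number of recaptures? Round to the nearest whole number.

The marked fraction of the population is 6316/26342, so in a sample of 9032 expect C·(M/N) marked.
E[R] = 6316 × 9032 / 26342 = 57046112 / 26342 ≈ 2165.6 → 2166

expected recaptures ≈ 2166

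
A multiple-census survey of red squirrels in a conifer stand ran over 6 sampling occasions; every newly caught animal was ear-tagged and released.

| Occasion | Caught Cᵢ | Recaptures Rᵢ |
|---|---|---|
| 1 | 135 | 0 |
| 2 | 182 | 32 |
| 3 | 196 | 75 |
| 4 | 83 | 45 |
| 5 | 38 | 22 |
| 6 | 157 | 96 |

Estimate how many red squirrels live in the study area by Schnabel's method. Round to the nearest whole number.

Marked at large before each occasion: Mᵢ = Σⱼ<ᵢ (Cⱼ − Rⱼ) → M1=0, M2=135, M3=285, M4=406, M5=444, M6=460
Σ MᵢCᵢ = 0·135 + 135·182 + 285·196 + 406·83 + 444·38 + 460·157 = 0 + 24570 + 55860 + 33698 + 16872 + 72220 = 203220
Σ Rᵢ = 0 + 32 + 75 + 45 + 22 + 96 = 270
N̂ = 203220 / 270 ≈ 752.7 → 753

N ≈ 753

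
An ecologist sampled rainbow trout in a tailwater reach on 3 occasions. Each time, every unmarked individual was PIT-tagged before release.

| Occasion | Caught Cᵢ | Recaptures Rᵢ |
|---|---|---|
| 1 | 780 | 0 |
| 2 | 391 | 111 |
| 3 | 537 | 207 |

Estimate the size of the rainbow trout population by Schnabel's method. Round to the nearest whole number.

Marked at large before each occasion: Mᵢ = Σⱼ<ᵢ (Cⱼ − Rⱼ) → M1=0, M2=780, M3=1060
Σ MᵢCᵢ = 0·780 + 780·391 + 1060·537 = 0 + 304980 + 569220 = 874200
Σ Rᵢ = 0 + 111 + 207 = 318
N̂ = 874200 / 318 ≈ 2749.1 → 2749

N ≈ 2749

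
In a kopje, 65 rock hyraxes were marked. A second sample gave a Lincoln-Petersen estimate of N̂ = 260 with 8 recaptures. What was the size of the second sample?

From N = M·C/R: C = N·R / M = 260·8 / 65 = 2080 / 65 = 32.

C = 32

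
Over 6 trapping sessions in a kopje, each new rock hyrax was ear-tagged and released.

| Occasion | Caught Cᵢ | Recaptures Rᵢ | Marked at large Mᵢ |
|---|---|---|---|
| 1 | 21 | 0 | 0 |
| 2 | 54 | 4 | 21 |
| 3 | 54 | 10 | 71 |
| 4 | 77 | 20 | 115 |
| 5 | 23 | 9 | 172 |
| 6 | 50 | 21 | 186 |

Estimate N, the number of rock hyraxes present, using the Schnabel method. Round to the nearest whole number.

N ≈ 423

Σ MᵢCᵢ = 0·21 + 21·54 + 71·54 + 115·77 + 172·23 + 186·50 = 0 + 1134 + 3834 + 8855 + 3956 + 9300 = 27079
Σ Rᵢ = 0 + 4 + 10 + 20 + 9 + 21 = 64
N̂ = 27079 / 64 ≈ 423.1 → 423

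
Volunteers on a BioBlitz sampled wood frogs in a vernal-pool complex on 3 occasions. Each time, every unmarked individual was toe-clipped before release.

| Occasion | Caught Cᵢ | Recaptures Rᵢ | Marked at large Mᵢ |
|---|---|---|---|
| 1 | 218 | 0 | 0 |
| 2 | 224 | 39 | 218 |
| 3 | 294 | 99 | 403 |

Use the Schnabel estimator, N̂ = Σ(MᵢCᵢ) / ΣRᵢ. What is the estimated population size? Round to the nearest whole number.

N ≈ 1212

Σ MᵢCᵢ = 0·218 + 218·224 + 403·294 = 0 + 48832 + 118482 = 167314
Σ Rᵢ = 0 + 39 + 99 = 138
N̂ = 167314 / 138 ≈ 1212.4 → 1212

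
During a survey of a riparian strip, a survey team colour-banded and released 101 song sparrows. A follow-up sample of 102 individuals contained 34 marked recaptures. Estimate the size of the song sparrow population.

N = 303

N = (101 × 102) / 34 = 10302 / 34 = 303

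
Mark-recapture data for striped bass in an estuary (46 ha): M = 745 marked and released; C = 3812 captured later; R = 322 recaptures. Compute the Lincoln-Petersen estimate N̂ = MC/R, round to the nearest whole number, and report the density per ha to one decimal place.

N̂ = 745·3812/322 = 2839940/322 ≈ 8819.7 → 8820
Density = N̂ / area = 8820 / 46 ≈ 191.74 → 191.7 per ha

density ≈ 191.7 striped bass per ha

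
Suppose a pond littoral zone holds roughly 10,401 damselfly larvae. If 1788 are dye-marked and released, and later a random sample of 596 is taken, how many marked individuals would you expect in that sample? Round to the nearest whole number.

The marked fraction of the population is 1788/10401, so in a sample of 596 expect C·(M/N) marked.
E[R] = 1788 × 596 / 10401 = 1065648 / 10401 ≈ 102.46 → 102

expected recaptures ≈ 102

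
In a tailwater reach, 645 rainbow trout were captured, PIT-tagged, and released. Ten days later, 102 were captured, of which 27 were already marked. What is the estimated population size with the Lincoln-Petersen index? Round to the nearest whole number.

N ≈ 2437

If marked individuals mix randomly, R/C ≈ M/N, giving N ≈ M·C/R.
N = (645 × 102) / 27 = 65790 / 27 ≈ 2436.7 → 2437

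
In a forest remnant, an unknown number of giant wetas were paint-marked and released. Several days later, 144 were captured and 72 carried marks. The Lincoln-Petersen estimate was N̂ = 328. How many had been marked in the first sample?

From N = M·C/R: M = N·R / C = 328·72 / 144 = 23616 / 144 = 164.

M = 164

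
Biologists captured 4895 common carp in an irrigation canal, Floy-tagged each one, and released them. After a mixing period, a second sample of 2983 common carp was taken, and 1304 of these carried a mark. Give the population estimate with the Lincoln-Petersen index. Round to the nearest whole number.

N ≈ 11,198

The marked fraction in the recapture sample should equal the marked fraction in the population: 1304/2983 = 4895/N.
N = (4895 × 2983) / 1304 = 14601785 / 1304 ≈ 11197.7 → 11198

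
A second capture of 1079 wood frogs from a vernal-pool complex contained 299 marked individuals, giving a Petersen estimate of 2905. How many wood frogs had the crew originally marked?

M = 805

From N = M·C/R: M = N·R / C = 2905·299 / 1079 = 868595 / 1079 = 805.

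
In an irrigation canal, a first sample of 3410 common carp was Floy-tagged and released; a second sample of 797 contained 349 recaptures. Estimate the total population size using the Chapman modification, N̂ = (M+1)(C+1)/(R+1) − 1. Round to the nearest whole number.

N̂ = (3410+1)(797+1)/(349+1) − 1 = 3411·798/350 − 1
= 2721978/350 − 1 ≈ 7777.1 − 1 ≈ 7776.1 → 7776

N ≈ 7776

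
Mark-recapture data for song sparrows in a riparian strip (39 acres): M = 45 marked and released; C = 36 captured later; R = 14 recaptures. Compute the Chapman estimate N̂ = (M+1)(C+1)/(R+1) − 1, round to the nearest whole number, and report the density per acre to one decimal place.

N̂ = 46·37/15 − 1 = 1702/15 − 1 ≈ 112.47 → 112
Density = N̂ / area = 112 / 39 ≈ 2.87 → 2.9 per acre

density ≈ 2.9 song sparrows per acre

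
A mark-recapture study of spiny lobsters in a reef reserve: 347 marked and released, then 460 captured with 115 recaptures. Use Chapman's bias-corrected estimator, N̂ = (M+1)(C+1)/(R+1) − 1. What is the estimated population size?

N = 1382

N̂ = (347+1)(460+1)/(115+1) − 1 = 348·461/116 − 1
= 160428/116 − 1 = 1383 − 1 = 1382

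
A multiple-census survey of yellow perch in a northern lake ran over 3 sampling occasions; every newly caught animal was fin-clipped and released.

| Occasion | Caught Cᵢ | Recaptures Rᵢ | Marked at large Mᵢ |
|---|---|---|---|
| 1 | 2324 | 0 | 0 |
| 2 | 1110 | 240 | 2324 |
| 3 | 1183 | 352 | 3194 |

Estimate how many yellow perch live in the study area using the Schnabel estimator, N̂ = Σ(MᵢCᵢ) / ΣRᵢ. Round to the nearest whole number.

N ≈ 10,740

Σ MᵢCᵢ = 0·2324 + 2324·1110 + 3194·1183 = 0 + 2579640 + 3778502 = 6358142
Σ Rᵢ = 0 + 240 + 352 = 592
N̂ = 6358142 / 592 ≈ 10740.1 → 10740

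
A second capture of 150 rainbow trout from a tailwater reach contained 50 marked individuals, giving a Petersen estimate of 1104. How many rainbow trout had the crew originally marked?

M = 368

From N = M·C/R: M = N·R / C = 1104·50 / 150 = 55200 / 150 = 368.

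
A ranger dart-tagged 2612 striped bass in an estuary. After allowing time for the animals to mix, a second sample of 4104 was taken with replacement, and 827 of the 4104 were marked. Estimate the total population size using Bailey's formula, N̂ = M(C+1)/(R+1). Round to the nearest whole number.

N ≈ 12,950

N̂ = 2612·(4104+1)/(827+1) = 2612·4105/828 = 10722260/828 ≈ 12949.6 → 12950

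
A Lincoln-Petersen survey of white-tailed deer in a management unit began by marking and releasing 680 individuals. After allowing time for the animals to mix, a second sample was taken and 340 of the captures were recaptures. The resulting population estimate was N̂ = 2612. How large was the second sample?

C = 1306

From N = M·C/R: C = N·R / M = 2612·340 / 680 = 888080 / 680 = 1306.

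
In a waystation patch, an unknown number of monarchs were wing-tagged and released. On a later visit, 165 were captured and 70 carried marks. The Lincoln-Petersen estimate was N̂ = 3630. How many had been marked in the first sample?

M = 1540

From N = M·C/R: M = N·R / C = 3630·70 / 165 = 254100 / 165 = 1540.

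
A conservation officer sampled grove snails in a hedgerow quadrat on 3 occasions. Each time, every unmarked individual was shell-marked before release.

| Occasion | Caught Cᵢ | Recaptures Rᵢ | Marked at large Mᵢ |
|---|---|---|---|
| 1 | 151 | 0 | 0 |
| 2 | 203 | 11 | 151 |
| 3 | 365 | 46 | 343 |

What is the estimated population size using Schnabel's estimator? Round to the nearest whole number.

N ≈ 2734

Σ MᵢCᵢ = 0·151 + 151·203 + 343·365 = 0 + 30653 + 125195 = 155848
Σ Rᵢ = 0 + 11 + 46 = 57
N̂ = 155848 / 57 ≈ 2734.2 → 2734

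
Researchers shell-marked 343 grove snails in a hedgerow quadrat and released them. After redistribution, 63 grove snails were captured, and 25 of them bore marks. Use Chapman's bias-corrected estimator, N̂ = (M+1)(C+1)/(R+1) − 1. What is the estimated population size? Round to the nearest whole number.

N ≈ 846

N̂ = (343+1)(63+1)/(25+1) − 1 = 344·64/26 − 1
= 22016/26 − 1 ≈ 846.8 − 1 ≈ 845.8 → 846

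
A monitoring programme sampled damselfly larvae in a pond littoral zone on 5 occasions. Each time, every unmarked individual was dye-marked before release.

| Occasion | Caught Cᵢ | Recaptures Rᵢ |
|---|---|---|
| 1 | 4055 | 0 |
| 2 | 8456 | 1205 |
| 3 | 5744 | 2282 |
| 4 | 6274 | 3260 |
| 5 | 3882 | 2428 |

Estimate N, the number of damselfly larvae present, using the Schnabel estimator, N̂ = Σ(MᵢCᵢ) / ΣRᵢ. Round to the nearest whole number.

N ≈ 28,438

Marked at large before each occasion: Mᵢ = Σⱼ<ᵢ (Cⱼ − Rⱼ) → M1=0, M2=4055, M3=11306, M4=14768, M5=17782
Σ MᵢCᵢ = 0·4055 + 4055·8456 + 11306·5744 + 14768·6274 + 17782·3882 = 0 + 34289080 + 64941664 + 92654432 + 69029724 = 260914900
Σ Rᵢ = 0 + 1205 + 2282 + 3260 + 2428 = 9175
N̂ = 260914900 / 9175 ≈ 28437.6 → 28438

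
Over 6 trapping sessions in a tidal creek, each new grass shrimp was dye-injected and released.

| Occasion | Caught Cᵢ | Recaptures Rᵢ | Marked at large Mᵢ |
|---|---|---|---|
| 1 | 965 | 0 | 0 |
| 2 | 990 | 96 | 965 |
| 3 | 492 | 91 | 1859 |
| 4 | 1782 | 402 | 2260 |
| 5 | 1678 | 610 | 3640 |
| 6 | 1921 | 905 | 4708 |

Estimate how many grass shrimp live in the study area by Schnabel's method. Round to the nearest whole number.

Σ MᵢCᵢ = 0·965 + 965·990 + 1859·492 + 2260·1782 + 3640·1678 + 4708·1921 = 0 + 955350 + 914628 + 4027320 + 6107920 + 9044068 = 21049286
Σ Rᵢ = 0 + 96 + 91 + 402 + 610 + 905 = 2104
N̂ = 21049286 / 2104 ≈ 10004.4 → 10004

N ≈ 10,004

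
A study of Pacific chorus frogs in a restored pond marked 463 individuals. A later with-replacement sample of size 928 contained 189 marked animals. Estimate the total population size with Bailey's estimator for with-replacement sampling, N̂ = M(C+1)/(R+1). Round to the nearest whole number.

N̂ = 463·(928+1)/(189+1) = 463·929/190 = 430127/190 ≈ 2263.8 → 2264

N ≈ 2264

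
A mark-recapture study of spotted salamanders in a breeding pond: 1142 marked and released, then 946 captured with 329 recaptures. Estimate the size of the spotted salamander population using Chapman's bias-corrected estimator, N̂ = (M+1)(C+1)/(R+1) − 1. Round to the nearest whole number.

N̂ = (1142+1)(946+1)/(329+1) − 1 = 1143·947/330 − 1
= 1082421/330 − 1 ≈ 3280.1 − 1 ≈ 3279.1 → 3279

N ≈ 3279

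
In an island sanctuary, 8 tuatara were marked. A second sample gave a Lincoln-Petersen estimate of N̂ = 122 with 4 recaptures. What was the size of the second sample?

C = 61

From N = M·C/R: C = N·R / M = 122·4 / 8 = 488 / 8 = 61.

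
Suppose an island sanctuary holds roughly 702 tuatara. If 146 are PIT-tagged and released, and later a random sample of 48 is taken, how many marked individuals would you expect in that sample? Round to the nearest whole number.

The marked fraction of the population is 146/702, so in a sample of 48 expect C·(M/N) marked.
E[R] = 146 × 48 / 702 = 7008 / 702 ≈ 10.0 → 10

expected recaptures ≈ 10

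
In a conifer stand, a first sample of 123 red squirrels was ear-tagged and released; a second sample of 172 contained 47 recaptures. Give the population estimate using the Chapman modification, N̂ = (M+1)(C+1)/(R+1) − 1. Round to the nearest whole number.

N̂ = (123+1)(172+1)/(47+1) − 1 = 124·173/48 − 1
= 21452/48 − 1 ≈ 446.9 − 1 ≈ 445.9 → 446

N ≈ 446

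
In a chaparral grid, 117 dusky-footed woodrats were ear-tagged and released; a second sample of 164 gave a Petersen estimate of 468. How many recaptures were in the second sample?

From N = M·C/R: R = M·C / N = 117·164 / 468 = 19188 / 468 = 41.

R = 41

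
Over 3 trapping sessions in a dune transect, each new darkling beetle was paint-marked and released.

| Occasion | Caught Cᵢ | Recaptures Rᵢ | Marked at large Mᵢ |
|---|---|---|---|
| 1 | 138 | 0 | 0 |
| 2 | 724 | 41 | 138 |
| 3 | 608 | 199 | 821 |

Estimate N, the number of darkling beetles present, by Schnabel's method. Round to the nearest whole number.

Σ MᵢCᵢ = 0·138 + 138·724 + 821·608 = 0 + 99912 + 499168 = 599080
Σ Rᵢ = 0 + 41 + 199 = 240
N̂ = 599080 / 240 ≈ 2496.2 → 2496

N ≈ 2496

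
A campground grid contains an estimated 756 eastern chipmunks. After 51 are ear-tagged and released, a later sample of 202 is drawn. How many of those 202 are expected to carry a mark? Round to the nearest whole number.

expected recaptures ≈ 14

Expected recaptures E[R] = M·C / N.
E[R] = 51 × 202 / 756 = 10302 / 756 ≈ 13.6 → 14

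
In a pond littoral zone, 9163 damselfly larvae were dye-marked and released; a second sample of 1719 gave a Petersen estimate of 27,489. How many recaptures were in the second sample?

From N = M·C/R: R = M·C / N = 9163·1719 / 27489 = 15751197 / 27489 = 573.

R = 573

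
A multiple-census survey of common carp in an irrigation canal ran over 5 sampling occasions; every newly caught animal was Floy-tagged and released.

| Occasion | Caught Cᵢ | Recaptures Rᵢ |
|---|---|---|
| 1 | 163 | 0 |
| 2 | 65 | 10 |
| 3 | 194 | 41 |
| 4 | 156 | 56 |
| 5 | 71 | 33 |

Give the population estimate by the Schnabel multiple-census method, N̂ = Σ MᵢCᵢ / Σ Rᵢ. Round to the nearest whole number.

N ≈ 1030

Marked at large before each occasion: Mᵢ = Σⱼ<ᵢ (Cⱼ − Rⱼ) → M1=0, M2=163, M3=218, M4=371, M5=471
Σ MᵢCᵢ = 0·163 + 163·65 + 218·194 + 371·156 + 471·71 = 0 + 10595 + 42292 + 57876 + 33441 = 144204
Σ Rᵢ = 0 + 10 + 41 + 56 + 33 = 140
N̂ = 144204 / 140 ≈ 1030.0 → 1030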